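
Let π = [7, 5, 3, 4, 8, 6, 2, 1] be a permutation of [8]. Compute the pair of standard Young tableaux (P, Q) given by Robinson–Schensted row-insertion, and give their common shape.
P = [1, 4, 6] / [2, 8] / [3] / [5] / [7];  Q = [1, 4, 5] / [2, 6] / [3] / [7] / [8];  common shape = (3, 2, 1, 1, 1)

Row-insert the values π_1, π_2, … into P one at a time, bumping the leftmost entry strictly greater than the inserted value down to the next row. The recording tableau Q records, in position (i, j), the step at which that cell was added to P.
  Insert 7 (step 1): P = [7];  Q = [1]
  Insert 5 (step 2): P = [5] / [7];  Q = [1] / [2]
  Insert 3 (step 3): P = [3] / [5] / [7];  Q = [1] / [2] / [3]
  Insert 4 (step 4): P = [3, 4] / [5] / [7];  Q = [1, 4] / [2] / [3]
  Insert 8 (step 5): P = [3, 4, 8] / [5] / [7];  Q = [1, 4, 5] / [2] / [3]
  Insert 6 (step 6): P = [3, 4, 6] / [5, 8] / [7];  Q = [1, 4, 5] / [2, 6] / [3]
  Insert 2 (step 7): P = [2, 4, 6] / [3, 8] / [5] / [7];  Q = [1, 4, 5] / [2, 6] / [3] / [7]
  Insert 1 (step 8): P = [1, 4, 6] / [2, 8] / [3] / [5] / [7];  Q = [1, 4, 5] / [2, 6] / [3] / [7] / [8]
Final shape: (3, 2, 1, 1, 1).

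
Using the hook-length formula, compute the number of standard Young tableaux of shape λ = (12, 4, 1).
# SYT of shape (12, 4, 1) = 15912

Hook-length formula: f^λ = n! / Π hook(c), product over all cells c of the Young diagram. For λ = (12, 4, 1), n = 17 boxes. Hook lengths by row (left-to-right, top-to-bottom): [14, 12, 11, 10, 8, 7, 6, 5, 4, 3, 2, 1]; [5, 3, 2, 1]; [1]. Product of hooks = 22353408000. So f^λ = 17! / 22353408000 = 355687428096000 / 22353408000 = 15912.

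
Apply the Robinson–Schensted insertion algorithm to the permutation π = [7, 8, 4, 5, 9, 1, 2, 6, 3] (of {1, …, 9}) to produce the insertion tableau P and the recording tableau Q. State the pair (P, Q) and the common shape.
P = [1, 2, 3] / [4, 5, 6] / [7, 8, 9];  Q = [1, 2, 5] / [3, 4, 8] / [6, 7, 9];  common shape = (3, 3, 3)

Row-insert the values π_1, π_2, … into P one at a time, bumping the leftmost entry strictly greater than the inserted value down to the next row. The recording tableau Q records, in position (i, j), the step at which that cell was added to P.
  Insert 7 (step 1): P = [7];  Q = [1]
  Insert 8 (step 2): P = [7, 8];  Q = [1, 2]
  Insert 4 (step 3): P = [4, 8] / [7];  Q = [1, 2] / [3]
  Insert 5 (step 4): P = [4, 5] / [7, 8];  Q = [1, 2] / [3, 4]
  Insert 9 (step 5): P = [4, 5, 9] / [7, 8];  Q = [1, 2, 5] / [3, 4]
  Insert 1 (step 6): P = [1, 5, 9] / [4, 8] / [7];  Q = [1, 2, 5] / [3, 4] / [6]
  Insert 2 (step 7): P = [1, 2, 9] / [4, 5] / [7, 8];  Q = [1, 2, 5] / [3, 4] / [6, 7]
  Insert 6 (step 8): P = [1, 2, 6] / [4, 5, 9] / [7, 8];  Q = [1, 2, 5] / [3, 4, 8] / [6, 7]
  Insert 3 (step 9): P = [1, 2, 3] / [4, 5, 6] / [7, 8, 9];  Q = [1, 2, 5] / [3, 4, 8] / [6, 7, 9]
Final shape: (3, 3, 3).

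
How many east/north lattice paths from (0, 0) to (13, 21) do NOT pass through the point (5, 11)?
Number of paths = 736848816

Total paths from (0, 0) to (13, 21): C(34, 13) = 927983760. Paths through (5, 11): (paths (0, 0) → (5, 11)) × (paths (5, 11) → (13, 21)) = C(16, 5) · C(18, 8) = 4368 · 43758 = 191134944. Avoidance count = 927983760 − 191134944 = 736848816.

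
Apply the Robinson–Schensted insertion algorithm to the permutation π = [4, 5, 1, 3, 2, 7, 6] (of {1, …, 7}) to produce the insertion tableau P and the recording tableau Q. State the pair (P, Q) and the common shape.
P = [1, 2, 6] / [3, 5, 7] / [4];  Q = [1, 2, 6] / [3, 4, 7] / [5];  common shape = (3, 3, 1)

Row-insert the values π_1, π_2, … into P one at a time, bumping the leftmost entry strictly greater than the inserted value down to the next row. The recording tableau Q records, in position (i, j), the step at which that cell was added to P.
  Insert 4 (step 1): P = [4];  Q = [1]
  Insert 5 (step 2): P = [4, 5];  Q = [1, 2]
  Insert 1 (step 3): P = [1, 5] / [4];  Q = [1, 2] / [3]
  Insert 3 (step 4): P = [1, 3] / [4, 5];  Q = [1, 2] / [3, 4]
  Insert 2 (step 5): P = [1, 2] / [3, 5] / [4];  Q = [1, 2] / [3, 4] / [5]
  Insert 7 (step 6): P = [1, 2, 7] / [3, 5] / [4];  Q = [1, 2, 6] / [3, 4] / [5]
  Insert 6 (step 7): P = [1, 2, 6] / [3, 5, 7] / [4];  Q = [1, 2, 6] / [3, 4, 7] / [5]
Final shape: (3, 3, 1).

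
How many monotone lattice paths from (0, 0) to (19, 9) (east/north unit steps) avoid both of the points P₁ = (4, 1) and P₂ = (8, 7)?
Number of paths = 4035300

Inclusion–exclusion. Total paths: C(28, 19) = 6906900. Through P₁: C(5, 4)·C(23, 15) = 2451570. Through P₂: C(15, 8)·C(13, 11) = 501930. Since P₁ is strictly southwest of P₂, a monotone path through both must visit P₁ then P₂; paths through both = C(5, 4)·C(10, 4)·C(13, 11) = 81900. Avoid both = 6906900 − 2451570 − 501930 + 81900 = 4035300.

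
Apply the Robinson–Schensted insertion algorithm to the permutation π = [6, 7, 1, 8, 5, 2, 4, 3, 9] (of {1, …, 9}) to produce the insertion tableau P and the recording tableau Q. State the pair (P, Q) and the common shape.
P = [1, 2, 3, 9] / [4, 7, 8] / [5] / [6];  Q = [1, 2, 4, 9] / [3, 5, 7] / [6] / [8];  common shape = (4, 3, 1, 1)

Row-insert the values π_1, π_2, … into P one at a time, bumping the leftmost entry strictly greater than the inserted value down to the next row. The recording tableau Q records, in position (i, j), the step at which that cell was added to P.
  Insert 6 (step 1): P = [6];  Q = [1]
  Insert 7 (step 2): P = [6, 7];  Q = [1, 2]
  Insert 1 (step 3): P = [1, 7] / [6];  Q = [1, 2] / [3]
  Insert 8 (step 4): P = [1, 7, 8] / [6];  Q = [1, 2, 4] / [3]
  Insert 5 (step 5): P = [1, 5, 8] / [6, 7];  Q = [1, 2, 4] / [3, 5]
  Insert 2 (step 6): P = [1, 2, 8] / [5, 7] / [6];  Q = [1, 2, 4] / [3, 5] / [6]
  Insert 4 (step 7): P = [1, 2, 4] / [5, 7, 8] / [6];  Q = [1, 2, 4] / [3, 5, 7] / [6]
  Insert 3 (step 8): P = [1, 2, 3] / [4, 7, 8] / [5] / [6];  Q = [1, 2, 4] / [3, 5, 7] / [6] / [8]
  Insert 9 (step 9): P = [1, 2, 3, 9] / [4, 7, 8] / [5] / [6];  Q = [1, 2, 4, 9] / [3, 5, 7] / [6] / [8]
Final shape: (4, 3, 1, 1).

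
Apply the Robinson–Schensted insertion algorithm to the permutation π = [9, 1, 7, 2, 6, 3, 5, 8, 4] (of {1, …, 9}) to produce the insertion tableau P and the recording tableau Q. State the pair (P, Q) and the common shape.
P = [1, 2, 3, 4, 8] / [5] / [6] / [7] / [9];  Q = [1, 3, 5, 7, 8] / [2] / [4] / [6] / [9];  common shape = (5, 1, 1, 1, 1)

Row-insert the values π_1, π_2, … into P one at a time, bumping the leftmost entry strictly greater than the inserted value down to the next row. The recording tableau Q records, in position (i, j), the step at which that cell was added to P.
  Insert 9 (step 1): P = [9];  Q = [1]
  Insert 1 (step 2): P = [1] / [9];  Q = [1] / [2]
  Insert 7 (step 3): P = [1, 7] / [9];  Q = [1, 3] / [2]
  Insert 2 (step 4): P = [1, 2] / [7] / [9];  Q = [1, 3] / [2] / [4]
  Insert 6 (step 5): P = [1, 2, 6] / [7] / [9];  Q = [1, 3, 5] / [2] / [4]
  Insert 3 (step 6): P = [1, 2, 3] / [6] / [7] / [9];  Q = [1, 3, 5] / [2] / [4] / [6]
  Insert 5 (step 7): P = [1, 2, 3, 5] / [6] / [7] / [9];  Q = [1, 3, 5, 7] / [2] / [4] / [6]
  Insert 8 (step 8): P = [1, 2, 3, 5, 8] / [6] / [7] / [9];  Q = [1, 3, 5, 7, 8] / [2] / [4] / [6]
  Insert 4 (step 9): P = [1, 2, 3, 4, 8] / [5] / [6] / [7] / [9];  Q = [1, 3, 5, 7, 8] / [2] / [4] / [6] / [9]
Final shape: (5, 1, 1, 1, 1).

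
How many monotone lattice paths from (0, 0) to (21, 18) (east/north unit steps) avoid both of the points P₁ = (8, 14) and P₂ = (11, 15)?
Number of paths = 59754226510

Inclusion–exclusion. Total paths: C(39, 21) = 62359143990. Through P₁: C(22, 8)·C(17, 13) = 761052600. Through P₂: C(26, 11)·C(13, 10) = 2209681760. Since P₁ is strictly southwest of P₂, a monotone path through both must visit P₁ then P₂; paths through both = C(22, 8)·C(4, 3)·C(13, 10) = 365816880. Avoid both = 62359143990 − 761052600 − 2209681760 + 365816880 = 59754226510.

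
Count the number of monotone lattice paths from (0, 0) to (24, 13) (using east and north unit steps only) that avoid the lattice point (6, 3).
Number of paths = 2460126060

Total paths from (0, 0) to (24, 13): C(37, 24) = 3562467300. Paths through (6, 3): (paths (0, 0) → (6, 3)) × (paths (6, 3) → (24, 13)) = C(9, 6) · C(28, 18) = 84 · 13123110 = 1102341240. Avoidance count = 3562467300 − 1102341240 = 2460126060.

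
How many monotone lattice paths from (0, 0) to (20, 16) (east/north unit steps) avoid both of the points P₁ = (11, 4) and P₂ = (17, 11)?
Number of paths = 5835274620

Inclusion–exclusion. Total paths: C(36, 20) = 7307872110. Through P₁: C(15, 11)·C(21, 9) = 401214450. Through P₂: C(28, 17)·C(8, 3) = 1202554080. Since P₁ is strictly southwest of P₂, a monotone path through both must visit P₁ then P₂; paths through both = C(15, 11)·C(13, 6)·C(8, 3) = 131171040. Avoid both = 7307872110 − 401214450 − 1202554080 + 131171040 = 5835274620.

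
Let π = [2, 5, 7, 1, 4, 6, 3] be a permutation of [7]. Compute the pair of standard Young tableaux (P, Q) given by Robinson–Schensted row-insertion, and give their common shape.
P = [1, 3, 6] / [2, 4, 7] / [5];  Q = [1, 2, 3] / [4, 5, 6] / [7];  common shape = (3, 3, 1)

Row-insert the values π_1, π_2, … into P one at a time, bumping the leftmost entry strictly greater than the inserted value down to the next row. The recording tableau Q records, in position (i, j), the step at which that cell was added to P.
  Insert 2 (step 1): P = [2];  Q = [1]
  Insert 5 (step 2): P = [2, 5];  Q = [1, 2]
  Insert 7 (step 3): P = [2, 5, 7];  Q = [1, 2, 3]
  Insert 1 (step 4): P = [1, 5, 7] / [2];  Q = [1, 2, 3] / [4]
  Insert 4 (step 5): P = [1, 4, 7] / [2, 5];  Q = [1, 2, 3] / [4, 5]
  Insert 6 (step 6): P = [1, 4, 6] / [2, 5, 7];  Q = [1, 2, 3] / [4, 5, 6]
  Insert 3 (step 7): P = [1, 3, 6] / [2, 4, 7] / [5];  Q = [1, 2, 3] / [4, 5, 6] / [7]
Final shape: (3, 3, 1).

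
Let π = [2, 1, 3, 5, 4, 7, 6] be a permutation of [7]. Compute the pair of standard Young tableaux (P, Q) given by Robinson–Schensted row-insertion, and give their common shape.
P = [1, 3, 4, 6] / [2, 5, 7];  Q = [1, 3, 4, 6] / [2, 5, 7];  common shape = (4, 3)

Row-insert the values π_1, π_2, … into P one at a time, bumping the leftmost entry strictly greater than the inserted value down to the next row. The recording tableau Q records, in position (i, j), the step at which that cell was added to P.
  Insert 2 (step 1): P = [2];  Q = [1]
  Insert 1 (step 2): P = [1] / [2];  Q = [1] / [2]
  Insert 3 (step 3): P = [1, 3] / [2];  Q = [1, 3] / [2]
  Insert 5 (step 4): P = [1, 3, 5] / [2];  Q = [1, 3, 4] / [2]
  Insert 4 (step 5): P = [1, 3, 4] / [2, 5];  Q = [1, 3, 4] / [2, 5]
  Insert 7 (step 6): P = [1, 3, 4, 7] / [2, 5];  Q = [1, 3, 4, 6] / [2, 5]
  Insert 6 (step 7): P = [1, 3, 4, 6] / [2, 5, 7];  Q = [1, 3, 4, 6] / [2, 5, 7]
Final shape: (4, 3).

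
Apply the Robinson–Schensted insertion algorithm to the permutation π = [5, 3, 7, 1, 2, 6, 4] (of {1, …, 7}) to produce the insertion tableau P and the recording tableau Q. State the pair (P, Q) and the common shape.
P = [1, 2, 4] / [3, 6] / [5, 7];  Q = [1, 3, 6] / [2, 5] / [4, 7];  common shape = (3, 2, 2)

Row-insert the values π_1, π_2, … into P one at a time, bumping the leftmost entry strictly greater than the inserted value down to the next row. The recording tableau Q records, in position (i, j), the step at which that cell was added to P.
  Insert 5 (step 1): P = [5];  Q = [1]
  Insert 3 (step 2): P = [3] / [5];  Q = [1] / [2]
  Insert 7 (step 3): P = [3, 7] / [5];  Q = [1, 3] / [2]
  Insert 1 (step 4): P = [1, 7] / [3] / [5];  Q = [1, 3] / [2] / [4]
  Insert 2 (step 5): P = [1, 2] / [3, 7] / [5];  Q = [1, 3] / [2, 5] / [4]
  Insert 6 (step 6): P = [1, 2, 6] / [3, 7] / [5];  Q = [1, 3, 6] / [2, 5] / [4]
  Insert 4 (step 7): P = [1, 2, 4] / [3, 6] / [5, 7];  Q = [1, 3, 6] / [2, 5] / [4, 7]
Final shape: (3, 2, 2).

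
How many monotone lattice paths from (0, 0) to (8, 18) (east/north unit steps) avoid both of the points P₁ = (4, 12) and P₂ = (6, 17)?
Number of paths = 991894

Inclusion–exclusion. Total paths: C(26, 8) = 1562275. Through P₁: C(16, 4)·C(10, 4) = 382200. Through P₂: C(23, 6)·C(3, 2) = 302841. Since P₁ is strictly southwest of P₂, a monotone path through both must visit P₁ then P₂; paths through both = C(16, 4)·C(7, 2)·C(3, 2) = 114660. Avoid both = 1562275 − 382200 − 302841 + 114660 = 991894.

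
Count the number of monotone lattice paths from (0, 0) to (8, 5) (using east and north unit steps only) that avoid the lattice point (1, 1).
Number of paths = 627

Total paths from (0, 0) to (8, 5): C(13, 8) = 1287. Paths through (1, 1): (paths (0, 0) → (1, 1)) × (paths (1, 1) → (8, 5)) = C(2, 1) · C(11, 7) = 2 · 330 = 660. Avoidance count = 1287 − 660 = 627.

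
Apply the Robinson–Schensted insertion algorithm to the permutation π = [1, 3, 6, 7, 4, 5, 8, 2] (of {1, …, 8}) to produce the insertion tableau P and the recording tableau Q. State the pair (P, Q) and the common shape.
P = [1, 2, 4, 5, 8] / [3, 7] / [6];  Q = [1, 2, 3, 4, 7] / [5, 6] / [8];  common shape = (5, 2, 1)

Row-insert the values π_1, π_2, … into P one at a time, bumping the leftmost entry strictly greater than the inserted value down to the next row. The recording tableau Q records, in position (i, j), the step at which that cell was added to P.
  Insert 1 (step 1): P = [1];  Q = [1]
  Insert 3 (step 2): P = [1, 3];  Q = [1, 2]
  Insert 6 (step 3): P = [1, 3, 6];  Q = [1, 2, 3]
  Insert 7 (step 4): P = [1, 3, 6, 7];  Q = [1, 2, 3, 4]
  Insert 4 (step 5): P = [1, 3, 4, 7] / [6];  Q = [1, 2, 3, 4] / [5]
  Insert 5 (step 6): P = [1, 3, 4, 5] / [6, 7];  Q = [1, 2, 3, 4] / [5, 6]
  Insert 8 (step 7): P = [1, 3, 4, 5, 8] / [6, 7];  Q = [1, 2, 3, 4, 7] / [5, 6]
  Insert 2 (step 8): P = [1, 2, 4, 5, 8] / [3, 7] / [6];  Q = [1, 2, 3, 4, 7] / [5, 6] / [8]
Final shape: (5, 2, 1).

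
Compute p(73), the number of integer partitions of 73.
p(73) = 6185689

Compute p(n) via the recurrence p(n, m) = p(n, m−1) + p(n−m, m), where p(n, m) counts partitions of n with all parts ≤ m and p(n) = p(n, n). The base cases are p(0, m) = 1 and p(n, 0) = 0 for n > 0. Filling the table yields p(73) = 6185689. (Euler's pentagonal recurrence is an alternative.)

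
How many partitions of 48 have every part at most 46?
p(48, parts ≤ 46) = 147271

Use the recurrence p(n, m) = p(n, m−1) + p(n−m, m): either the largest part is < m (count p(n, m−1)) or the largest part is exactly m (remove one copy of m, count p(n−m, m)). With p(0, ·) = 1 this gives p(48, parts ≤ 46) = 147271. (By conjugating Young diagrams, this also counts partitions of 48 into at most 46 parts.)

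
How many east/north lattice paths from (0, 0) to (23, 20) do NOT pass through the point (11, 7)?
Number of paths = 795072571020

Total paths from (0, 0) to (23, 20): C(43, 23) = 960566918220. Paths through (11, 7): (paths (0, 0) → (11, 7)) × (paths (11, 7) → (23, 20)) = C(18, 11) · C(25, 12) = 31824 · 5200300 = 165494347200. Avoidance count = 960566918220 − 165494347200 = 795072571020.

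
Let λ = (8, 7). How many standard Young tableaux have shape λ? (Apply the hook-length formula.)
# SYT of shape (8, 7) = 1430

Hook-length formula: f^λ = n! / Π hook(c), product over all cells c of the Young diagram. For λ = (8, 7), n = 15 boxes. Hook lengths by row (left-to-right, top-to-bottom): [9, 8, 7, 6, 5, 4, 3, 1]; [7, 6, 5, 4, 3, 2, 1]. Product of hooks = 914457600. So f^λ = 15! / 914457600 = 1307674368000 / 914457600 = 1430.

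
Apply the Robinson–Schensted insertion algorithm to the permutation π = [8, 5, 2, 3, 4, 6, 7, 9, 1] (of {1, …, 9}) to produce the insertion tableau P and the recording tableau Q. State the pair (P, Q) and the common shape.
P = [1, 3, 4, 6, 7, 9] / [2] / [5] / [8];  Q = [1, 4, 5, 6, 7, 8] / [2] / [3] / [9];  common shape = (6, 1, 1, 1)

Row-insert the values π_1, π_2, … into P one at a time, bumping the leftmost entry strictly greater than the inserted value down to the next row. The recording tableau Q records, in position (i, j), the step at which that cell was added to P.
  Insert 8 (step 1): P = [8];  Q = [1]
  Insert 5 (step 2): P = [5] / [8];  Q = [1] / [2]
  Insert 2 (step 3): P = [2] / [5] / [8];  Q = [1] / [2] / [3]
  Insert 3 (step 4): P = [2, 3] / [5] / [8];  Q = [1, 4] / [2] / [3]
  Insert 4 (step 5): P = [2, 3, 4] / [5] / [8];  Q = [1, 4, 5] / [2] / [3]
  Insert 6 (step 6): P = [2, 3, 4, 6] / [5] / [8];  Q = [1, 4, 5, 6] / [2] / [3]
  Insert 7 (step 7): P = [2, 3, 4, 6, 7] / [5] / [8];  Q = [1, 4, 5, 6, 7] / [2] / [3]
  Insert 9 (step 8): P = [2, 3, 4, 6, 7, 9] / [5] / [8];  Q = [1, 4, 5, 6, 7, 8] / [2] / [3]
  Insert 1 (step 9): P = [1, 3, 4, 6, 7, 9] / [2] / [5] / [8];  Q = [1, 4, 5, 6, 7, 8] / [2] / [3] / [9]
Final shape: (6, 1, 1, 1).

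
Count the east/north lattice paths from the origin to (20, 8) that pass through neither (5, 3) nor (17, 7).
Number of paths = 1263145

Inclusion–exclusion. Total paths: C(28, 20) = 3108105. Through P₁: C(8, 5)·C(20, 15) = 868224. Through P₂: C(24, 17)·C(4, 3) = 1384416. Since P₁ is strictly southwest of P₂, a monotone path through both must visit P₁ then P₂; paths through both = C(8, 5)·C(16, 12)·C(4, 3) = 407680. Avoid both = 3108105 − 868224 − 1384416 + 407680 = 1263145.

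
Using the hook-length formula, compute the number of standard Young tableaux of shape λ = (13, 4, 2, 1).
# SYT of shape (13, 4, 2, 1) = 1574625

Hook-length formula: f^λ = n! / Π hook(c), product over all cells c of the Young diagram. For λ = (13, 4, 2, 1), n = 20 boxes. Hook lengths by row (left-to-right, top-to-bottom): [16, 14, 12, 11, 9, 8, 7, 6, 5, 4, 3, 2, 1]; [6, 4, 2, 1]; [3, 1]; [1]. Product of hooks = 1545067560960. So f^λ = 20! / 1545067560960 = 2432902008176640000 / 1545067560960 = 1574625.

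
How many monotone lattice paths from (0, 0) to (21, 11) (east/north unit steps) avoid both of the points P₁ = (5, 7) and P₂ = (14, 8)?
Number of paths = 87765240

Inclusion–exclusion. Total paths: C(32, 21) = 129024480. Through P₁: C(12, 5)·C(20, 16) = 3837240. Through P₂: C(22, 14)·C(10, 7) = 38372400. Since P₁ is strictly southwest of P₂, a monotone path through both must visit P₁ then P₂; paths through both = C(12, 5)·C(10, 9)·C(10, 7) = 950400. Avoid both = 129024480 − 3837240 − 38372400 + 950400 = 87765240.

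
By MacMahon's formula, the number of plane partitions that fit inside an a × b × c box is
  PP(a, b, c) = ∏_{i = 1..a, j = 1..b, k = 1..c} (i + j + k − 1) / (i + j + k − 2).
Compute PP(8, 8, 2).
PP(8, 8, 2) = 34763300

Evaluate the triple product over i = 1..8, j = 1..8, k = 1..2. The factors are (2/1) · (3/2) · (3/2) · (4/3) · (4/3) · (5/4) · (5/4) · (6/5) · … (128 factors total). The numerators and denominators telescope so the product is an integer; carrying out the multiplication exactly gives PP(8, 8, 2) = 34763300.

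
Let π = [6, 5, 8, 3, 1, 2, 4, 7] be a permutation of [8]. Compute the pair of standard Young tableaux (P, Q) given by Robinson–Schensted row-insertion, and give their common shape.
P = [1, 2, 4, 7] / [3, 8] / [5] / [6];  Q = [1, 3, 7, 8] / [2, 6] / [4] / [5];  common shape = (4, 2, 1, 1)

Row-insert the values π_1, π_2, … into P one at a time, bumping the leftmost entry strictly greater than the inserted value down to the next row. The recording tableau Q records, in position (i, j), the step at which that cell was added to P.
  Insert 6 (step 1): P = [6];  Q = [1]
  Insert 5 (step 2): P = [5] / [6];  Q = [1] / [2]
  Insert 8 (step 3): P = [5, 8] / [6];  Q = [1, 3] / [2]
  Insert 3 (step 4): P = [3, 8] / [5] / [6];  Q = [1, 3] / [2] / [4]
  Insert 1 (step 5): P = [1, 8] / [3] / [5] / [6];  Q = [1, 3] / [2] / [4] / [5]
  Insert 2 (step 6): P = [1, 2] / [3, 8] / [5] / [6];  Q = [1, 3] / [2, 6] / [4] / [5]
  Insert 4 (step 7): P = [1, 2, 4] / [3, 8] / [5] / [6];  Q = [1, 3, 7] / [2, 6] / [4] / [5]
  Insert 7 (step 8): P = [1, 2, 4, 7] / [3, 8] / [5] / [6];  Q = [1, 3, 7, 8] / [2, 6] / [4] / [5]
Final shape: (4, 2, 1, 1).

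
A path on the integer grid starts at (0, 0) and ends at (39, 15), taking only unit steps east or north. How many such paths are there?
Number of paths = 8654327655120

A monotone lattice path from (0, 0) to (39, 15) consists of 39 east steps and 15 north steps in some order, so it is determined by which 39 of the 54 steps are east. The count is C(54, 39) = 8654327655120.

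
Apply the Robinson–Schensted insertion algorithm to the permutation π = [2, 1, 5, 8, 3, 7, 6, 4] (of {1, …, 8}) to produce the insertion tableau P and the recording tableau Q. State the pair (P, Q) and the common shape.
P = [1, 3, 4] / [2, 5, 6] / [7] / [8];  Q = [1, 3, 4] / [2, 5, 6] / [7] / [8];  common shape = (3, 3, 1, 1)

Row-insert the values π_1, π_2, … into P one at a time, bumping the leftmost entry strictly greater than the inserted value down to the next row. The recording tableau Q records, in position (i, j), the step at which that cell was added to P.
  Insert 2 (step 1): P = [2];  Q = [1]
  Insert 1 (step 2): P = [1] / [2];  Q = [1] / [2]
  Insert 5 (step 3): P = [1, 5] / [2];  Q = [1, 3] / [2]
  Insert 8 (step 4): P = [1, 5, 8] / [2];  Q = [1, 3, 4] / [2]
  Insert 3 (step 5): P = [1, 3, 8] / [2, 5];  Q = [1, 3, 4] / [2, 5]
  Insert 7 (step 6): P = [1, 3, 7] / [2, 5, 8];  Q = [1, 3, 4] / [2, 5, 6]
  Insert 6 (step 7): P = [1, 3, 6] / [2, 5, 7] / [8];  Q = [1, 3, 4] / [2, 5, 6] / [7]
  Insert 4 (step 8): P = [1, 3, 4] / [2, 5, 6] / [7] / [8];  Q = [1, 3, 4] / [2, 5, 6] / [7] / [8]
Final shape: (3, 3, 1, 1).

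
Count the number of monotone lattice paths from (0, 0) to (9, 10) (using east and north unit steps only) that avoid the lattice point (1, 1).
Number of paths = 43758

Total paths from (0, 0) to (9, 10): C(19, 9) = 92378. Paths through (1, 1): (paths (0, 0) → (1, 1)) × (paths (1, 1) → (9, 10)) = C(2, 1) · C(17, 8) = 2 · 24310 = 48620. Avoidance count = 92378 − 48620 = 43758.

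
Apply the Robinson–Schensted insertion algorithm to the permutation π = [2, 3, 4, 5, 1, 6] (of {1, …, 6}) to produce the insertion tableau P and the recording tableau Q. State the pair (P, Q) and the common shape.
P = [1, 3, 4, 5, 6] / [2];  Q = [1, 2, 3, 4, 6] / [5];  common shape = (5, 1)

Row-insert the values π_1, π_2, … into P one at a time, bumping the leftmost entry strictly greater than the inserted value down to the next row. The recording tableau Q records, in position (i, j), the step at which that cell was added to P.
  Insert 2 (step 1): P = [2];  Q = [1]
  Insert 3 (step 2): P = [2, 3];  Q = [1, 2]
  Insert 4 (step 3): P = [2, 3, 4];  Q = [1, 2, 3]
  Insert 5 (step 4): P = [2, 3, 4, 5];  Q = [1, 2, 3, 4]
  Insert 1 (step 5): P = [1, 3, 4, 5] / [2];  Q = [1, 2, 3, 4] / [5]
  Insert 6 (step 6): P = [1, 3, 4, 5, 6] / [2];  Q = [1, 2, 3, 4, 6] / [5]
Final shape: (5, 1).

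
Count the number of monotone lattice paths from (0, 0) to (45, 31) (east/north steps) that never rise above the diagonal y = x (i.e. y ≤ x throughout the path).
Number of paths = 625064902463937583200

By the reflection principle (André's argument), the number of monotone paths to (45, 31) with n ≤ m that never go above y = x is C(76, 45) − C(76, 46) = 1916865700889408588480 − 1291800798425471005280 = 625064902463937583200.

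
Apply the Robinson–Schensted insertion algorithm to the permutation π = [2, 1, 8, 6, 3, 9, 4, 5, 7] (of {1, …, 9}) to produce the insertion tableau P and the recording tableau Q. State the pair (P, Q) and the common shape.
P = [1, 3, 4, 5, 7] / [2, 6, 9] / [8];  Q = [1, 3, 6, 8, 9] / [2, 4, 7] / [5];  common shape = (5, 3, 1)

Row-insert the values π_1, π_2, … into P one at a time, bumping the leftmost entry strictly greater than the inserted value down to the next row. The recording tableau Q records, in position (i, j), the step at which that cell was added to P.
  Insert 2 (step 1): P = [2];  Q = [1]
  Insert 1 (step 2): P = [1] / [2];  Q = [1] / [2]
  Insert 8 (step 3): P = [1, 8] / [2];  Q = [1, 3] / [2]
  Insert 6 (step 4): P = [1, 6] / [2, 8];  Q = [1, 3] / [2, 4]
  Insert 3 (step 5): P = [1, 3] / [2, 6] / [8];  Q = [1, 3] / [2, 4] / [5]
  Insert 9 (step 6): P = [1, 3, 9] / [2, 6] / [8];  Q = [1, 3, 6] / [2, 4] / [5]
  Insert 4 (step 7): P = [1, 3, 4] / [2, 6, 9] / [8];  Q = [1, 3, 6] / [2, 4, 7] / [5]
  Insert 5 (step 8): P = [1, 3, 4, 5] / [2, 6, 9] / [8];  Q = [1, 3, 6, 8] / [2, 4, 7] / [5]
  Insert 7 (step 9): P = [1, 3, 4, 5, 7] / [2, 6, 9] / [8];  Q = [1, 3, 6, 8, 9] / [2, 4, 7] / [5]
Final shape: (5, 3, 1).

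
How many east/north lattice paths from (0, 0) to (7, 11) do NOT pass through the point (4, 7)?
Number of paths = 20274

Total paths from (0, 0) to (7, 11): C(18, 7) = 31824. Paths through (4, 7): (paths (0, 0) → (4, 7)) × (paths (4, 7) → (7, 11)) = C(11, 4) · C(7, 3) = 330 · 35 = 11550. Avoidance count = 31824 − 11550 = 20274.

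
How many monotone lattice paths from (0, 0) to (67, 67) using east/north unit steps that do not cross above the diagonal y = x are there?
C_67 = 22033725021956517463358552614056949950

These NE paths below the diagonal are counted by the Catalan number C_n = (1/(n + 1)) · C(2n, n). For n = 67: C_67 = (1/68) · C(134, 67) = 1498293301493043187508381577755872596600/68 = 22033725021956517463358552614056949950.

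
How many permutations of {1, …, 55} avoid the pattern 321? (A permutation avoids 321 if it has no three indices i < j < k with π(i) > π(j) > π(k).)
C_55 = 1759414616608818870992479875972

These 321-avoiding permutations are counted by the Catalan number C_n = (1/(n + 1)) · C(2n, n). For n = 55: C_55 = (1/56) · C(110, 55) = 98527218530093856775578873054432/56 = 1759414616608818870992479875972.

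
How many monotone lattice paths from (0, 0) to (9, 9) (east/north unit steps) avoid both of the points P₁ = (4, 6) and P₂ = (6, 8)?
Number of paths = 29888

Inclusion–exclusion. Total paths: C(18, 9) = 48620. Through P₁: C(10, 4)·C(8, 5) = 11760. Through P₂: C(14, 6)·C(4, 3) = 12012. Since P₁ is strictly southwest of P₂, a monotone path through both must visit P₁ then P₂; paths through both = C(10, 4)·C(4, 2)·C(4, 3) = 5040. Avoid both = 48620 − 11760 − 12012 + 5040 = 29888.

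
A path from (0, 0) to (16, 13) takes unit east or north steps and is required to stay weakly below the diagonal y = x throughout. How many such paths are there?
Number of paths = 15967980

By the reflection principle (André's argument), the number of monotone paths to (16, 13) with n ≤ m that never go above y = x is C(29, 16) − C(29, 17) = 67863915 − 51895935 = 15967980.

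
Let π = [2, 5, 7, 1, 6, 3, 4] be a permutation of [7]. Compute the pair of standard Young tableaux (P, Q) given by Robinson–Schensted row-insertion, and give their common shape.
P = [1, 3, 4] / [2, 5, 6] / [7];  Q = [1, 2, 3] / [4, 5, 7] / [6];  common shape = (3, 3, 1)

Row-insert the values π_1, π_2, … into P one at a time, bumping the leftmost entry strictly greater than the inserted value down to the next row. The recording tableau Q records, in position (i, j), the step at which that cell was added to P.
  Insert 2 (step 1): P = [2];  Q = [1]
  Insert 5 (step 2): P = [2, 5];  Q = [1, 2]
  Insert 7 (step 3): P = [2, 5, 7];  Q = [1, 2, 3]
  Insert 1 (step 4): P = [1, 5, 7] / [2];  Q = [1, 2, 3] / [4]
  Insert 6 (step 5): P = [1, 5, 6] / [2, 7];  Q = [1, 2, 3] / [4, 5]
  Insert 3 (step 6): P = [1, 3, 6] / [2, 5] / [7];  Q = [1, 2, 3] / [4, 5] / [6]
  Insert 4 (step 7): P = [1, 3, 4] / [2, 5, 6] / [7];  Q = [1, 2, 3] / [4, 5, 7] / [6]
Final shape: (3, 3, 1).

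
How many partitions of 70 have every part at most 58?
p(70, parts ≤ 58) = 4087773

Use the recurrence p(n, m) = p(n, m−1) + p(n−m, m): either the largest part is < m (count p(n, m−1)) or the largest part is exactly m (remove one copy of m, count p(n−m, m)). With p(0, ·) = 1 this gives p(70, parts ≤ 58) = 4087773. (By conjugating Young diagrams, this also counts partitions of 70 into at most 58 parts.)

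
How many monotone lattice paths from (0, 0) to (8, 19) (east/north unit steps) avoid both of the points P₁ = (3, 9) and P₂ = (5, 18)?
Number of paths = 1473219

Inclusion–exclusion. Total paths: C(27, 8) = 2220075. Through P₁: C(12, 3)·C(15, 5) = 660660. Through P₂: C(23, 5)·C(4, 3) = 134596. Since P₁ is strictly southwest of P₂, a monotone path through both must visit P₁ then P₂; paths through both = C(12, 3)·C(11, 2)·C(4, 3) = 48400. Avoid both = 2220075 − 660660 − 134596 + 48400 = 1473219.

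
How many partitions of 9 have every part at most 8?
p(9, parts ≤ 8) = 29

Partitions of 9 with all parts ≤ 8: 8+1, 7+2, 7+1+1, 6+3, 6+2+1, 6+1+1+1, 5+4, 5+3+1, 5+2+2, 5+2+1+1, 5+1+1+1+1, 4+4+1, 4+3+2, 4+3+1+1, 4+2+2+1, 4+2+1+1+1, 4+1+1+1+1+1, 3+3+3, 3+3+2+1, 3+3+1+1+1, 3+2+2+2, 3+2+2+1+1, 3+2+1+1+1+1, 3+1+1+1+1+1+1, 2+2+2+2+1, 2+2+2+1+1+1, 2+2+1+1+1+1+1, 2+1+1+1+1+1+1+1, 1+1+1+1+1+1+1+1+1. Count = 29.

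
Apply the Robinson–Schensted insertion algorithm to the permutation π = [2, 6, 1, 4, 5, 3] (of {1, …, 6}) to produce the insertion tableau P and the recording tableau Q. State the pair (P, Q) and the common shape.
P = [1, 3, 5] / [2, 4] / [6];  Q = [1, 2, 5] / [3, 4] / [6];  common shape = (3, 2, 1)

Row-insert the values π_1, π_2, … into P one at a time, bumping the leftmost entry strictly greater than the inserted value down to the next row. The recording tableau Q records, in position (i, j), the step at which that cell was added to P.
  Insert 2 (step 1): P = [2];  Q = [1]
  Insert 6 (step 2): P = [2, 6];  Q = [1, 2]
  Insert 1 (step 3): P = [1, 6] / [2];  Q = [1, 2] / [3]
  Insert 4 (step 4): P = [1, 4] / [2, 6];  Q = [1, 2] / [3, 4]
  Insert 5 (step 5): P = [1, 4, 5] / [2, 6];  Q = [1, 2, 5] / [3, 4]
  Insert 3 (step 6): P = [1, 3, 5] / [2, 4] / [6];  Q = [1, 2, 5] / [3, 4] / [6]
Final shape: (3, 2, 1).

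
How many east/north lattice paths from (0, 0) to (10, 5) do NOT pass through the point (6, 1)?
Number of paths = 2513

Total paths from (0, 0) to (10, 5): C(15, 10) = 3003. Paths through (6, 1): (paths (0, 0) → (6, 1)) × (paths (6, 1) → (10, 5)) = C(7, 6) · C(8, 4) = 7 · 70 = 490. Avoidance count = 3003 − 490 = 2513.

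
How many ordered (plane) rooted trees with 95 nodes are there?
C_94 = 239993345518077005168915776623476723006280827488229600

These ordered rooted trees are counted by the Catalan number C_n = (1/(n + 1)) · C(2n, n). For n = 94: C_94 = (1/95) · C(188, 94) = 22799367824217315491046998779230288685596678611381812000/95 = 239993345518077005168915776623476723006280827488229600.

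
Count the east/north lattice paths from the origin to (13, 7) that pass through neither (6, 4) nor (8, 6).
Number of paths = 41862

Inclusion–exclusion. Total paths: C(20, 13) = 77520. Through P₁: C(10, 6)·C(10, 7) = 25200. Through P₂: C(14, 8)·C(6, 5) = 18018. Since P₁ is strictly southwest of P₂, a monotone path through both must visit P₁ then P₂; paths through both = C(10, 6)·C(4, 2)·C(6, 5) = 7560. Avoid both = 77520 − 25200 − 18018 + 7560 = 41862.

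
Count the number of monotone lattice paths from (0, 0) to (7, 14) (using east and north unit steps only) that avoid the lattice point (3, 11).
Number of paths = 103540

Total paths from (0, 0) to (7, 14): C(21, 7) = 116280. Paths through (3, 11): (paths (0, 0) → (3, 11)) × (paths (3, 11) → (7, 14)) = C(14, 3) · C(7, 4) = 364 · 35 = 12740. Avoidance count = 116280 − 12740 = 103540.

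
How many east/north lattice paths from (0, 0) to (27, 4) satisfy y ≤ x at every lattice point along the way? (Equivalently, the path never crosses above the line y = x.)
Number of paths = 26970

By the reflection principle (André's argument), the number of monotone paths to (27, 4) with n ≤ m that never go above y = x is C(31, 27) − C(31, 28) = 31465 − 4495 = 26970.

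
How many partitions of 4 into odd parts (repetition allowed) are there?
p_odd(4) = 2

Partitions of 4 using only odd parts 1, 3, 5, …: 3+1, 1+1+1+1. There are 2. (Euler: this equals q(4), the number of distinct-part partitions.)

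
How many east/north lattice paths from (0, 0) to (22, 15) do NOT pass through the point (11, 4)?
Number of paths = 8401285080

Total paths from (0, 0) to (22, 15): C(37, 22) = 9364199760. Paths through (11, 4): (paths (0, 0) → (11, 4)) × (paths (11, 4) → (22, 15)) = C(15, 11) · C(22, 11) = 1365 · 705432 = 962914680. Avoidance count = 9364199760 − 962914680 = 8401285080.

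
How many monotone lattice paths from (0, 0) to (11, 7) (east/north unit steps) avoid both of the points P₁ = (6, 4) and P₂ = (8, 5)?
Number of paths = 13494

Inclusion–exclusion. Total paths: C(18, 11) = 31824. Through P₁: C(10, 6)·C(8, 5) = 11760. Through P₂: C(13, 8)·C(5, 3) = 12870. Since P₁ is strictly southwest of P₂, a monotone path through both must visit P₁ then P₂; paths through both = C(10, 6)·C(3, 2)·C(5, 3) = 6300. Avoid both = 31824 − 11760 − 12870 + 6300 = 13494.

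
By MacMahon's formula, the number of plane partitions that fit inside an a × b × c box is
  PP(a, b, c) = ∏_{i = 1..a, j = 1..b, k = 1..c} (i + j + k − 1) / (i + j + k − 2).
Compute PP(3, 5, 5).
PP(3, 5, 5) = 731808

Evaluate the triple product over i = 1..3, j = 1..5, k = 1..5. The factors are (2/1) · (3/2) · (4/3) · (5/4) · (6/5) · (3/2) · (4/3) · (5/4) · … (75 factors total). The numerators and denominators telescope so the product is an integer; carrying out the multiplication exactly gives PP(3, 5, 5) = 731808.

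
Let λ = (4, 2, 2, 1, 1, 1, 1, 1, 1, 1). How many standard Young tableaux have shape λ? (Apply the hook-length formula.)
# SYT of shape (4, 2, 2, 1, 1, 1, 1, 1, 1, 1) = 11088

Hook-length formula: f^λ = n! / Π hook(c), product over all cells c of the Young diagram. For λ = (4, 2, 2, 1, 1, 1, 1, 1, 1, 1), n = 15 boxes. Hook lengths by row (left-to-right, top-to-bottom): [13, 5, 2, 1]; [10, 2]; [9, 1]; [7]; [6]; [5]; [4]; [3]; [2]; [1]. Product of hooks = 117936000. So f^λ = 15! / 117936000 = 1307674368000 / 117936000 = 11088.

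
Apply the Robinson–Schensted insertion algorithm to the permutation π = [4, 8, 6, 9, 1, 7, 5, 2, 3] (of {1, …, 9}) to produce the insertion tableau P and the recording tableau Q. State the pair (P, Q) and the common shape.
P = [1, 2, 3] / [4, 5, 7] / [6, 9] / [8];  Q = [1, 2, 4] / [3, 6, 9] / [5, 7] / [8];  common shape = (3, 3, 2, 1)

Row-insert the values π_1, π_2, … into P one at a time, bumping the leftmost entry strictly greater than the inserted value down to the next row. The recording tableau Q records, in position (i, j), the step at which that cell was added to P.
  Insert 4 (step 1): P = [4];  Q = [1]
  Insert 8 (step 2): P = [4, 8];  Q = [1, 2]
  Insert 6 (step 3): P = [4, 6] / [8];  Q = [1, 2] / [3]
  Insert 9 (step 4): P = [4, 6, 9] / [8];  Q = [1, 2, 4] / [3]
  Insert 1 (step 5): P = [1, 6, 9] / [4] / [8];  Q = [1, 2, 4] / [3] / [5]
  Insert 7 (step 6): P = [1, 6, 7] / [4, 9] / [8];  Q = [1, 2, 4] / [3, 6] / [5]
  Insert 5 (step 7): P = [1, 5, 7] / [4, 6] / [8, 9];  Q = [1, 2, 4] / [3, 6] / [5, 7]
  Insert 2 (step 8): P = [1, 2, 7] / [4, 5] / [6, 9] / [8];  Q = [1, 2, 4] / [3, 6] / [5, 7] / [8]
  Insert 3 (step 9): P = [1, 2, 3] / [4, 5, 7] / [6, 9] / [8];  Q = [1, 2, 4] / [3, 6, 9] / [5, 7] / [8]
Final shape: (3, 3, 2, 1).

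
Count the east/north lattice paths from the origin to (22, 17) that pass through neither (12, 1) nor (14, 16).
Number of paths = 49643277092

Inclusion–exclusion. Total paths: C(39, 22) = 51021117810. Through P₁: C(13, 12)·C(26, 10) = 69052555. Through P₂: C(30, 14)·C(9, 8) = 1308804075. Since P₁ is strictly southwest of P₂, a monotone path through both must visit P₁ then P₂; paths through both = C(13, 12)·C(17, 2)·C(9, 8) = 15912. Avoid both = 51021117810 − 69052555 − 1308804075 + 15912 = 49643277092.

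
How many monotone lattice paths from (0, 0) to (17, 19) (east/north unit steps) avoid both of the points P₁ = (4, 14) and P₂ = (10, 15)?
Number of paths = 7499656320

Inclusion–exclusion. Total paths: C(36, 17) = 8597496600. Through P₁: C(18, 4)·C(18, 13) = 26218080. Through P₂: C(25, 10)·C(11, 7) = 1078690800. Since P₁ is strictly southwest of P₂, a monotone path through both must visit P₁ then P₂; paths through both = C(18, 4)·C(7, 6)·C(11, 7) = 7068600. Avoid both = 8597496600 − 26218080 − 1078690800 + 7068600 = 7499656320.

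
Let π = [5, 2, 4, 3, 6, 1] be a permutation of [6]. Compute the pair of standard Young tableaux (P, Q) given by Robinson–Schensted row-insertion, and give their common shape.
P = [1, 3, 6] / [2] / [4] / [5];  Q = [1, 3, 5] / [2] / [4] / [6];  common shape = (3, 1, 1, 1)

Row-insert the values π_1, π_2, … into P one at a time, bumping the leftmost entry strictly greater than the inserted value down to the next row. The recording tableau Q records, in position (i, j), the step at which that cell was added to P.
  Insert 5 (step 1): P = [5];  Q = [1]
  Insert 2 (step 2): P = [2] / [5];  Q = [1] / [2]
  Insert 4 (step 3): P = [2, 4] / [5];  Q = [1, 3] / [2]
  Insert 3 (step 4): P = [2, 3] / [4] / [5];  Q = [1, 3] / [2] / [4]
  Insert 6 (step 5): P = [2, 3, 6] / [4] / [5];  Q = [1, 3, 5] / [2] / [4]
  Insert 1 (step 6): P = [1, 3, 6] / [2] / [4] / [5];  Q = [1, 3, 5] / [2] / [4] / [6]
Final shape: (3, 1, 1, 1).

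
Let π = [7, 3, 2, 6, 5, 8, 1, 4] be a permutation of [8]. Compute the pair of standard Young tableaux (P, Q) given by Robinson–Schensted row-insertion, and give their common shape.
P = [1, 4, 8] / [2, 5] / [3, 6] / [7];  Q = [1, 4, 6] / [2, 5] / [3, 8] / [7];  common shape = (3, 2, 2, 1)

Row-insert the values π_1, π_2, … into P one at a time, bumping the leftmost entry strictly greater than the inserted value down to the next row. The recording tableau Q records, in position (i, j), the step at which that cell was added to P.
  Insert 7 (step 1): P = [7];  Q = [1]
  Insert 3 (step 2): P = [3] / [7];  Q = [1] / [2]
  Insert 2 (step 3): P = [2] / [3] / [7];  Q = [1] / [2] / [3]
  Insert 6 (step 4): P = [2, 6] / [3] / [7];  Q = [1, 4] / [2] / [3]
  Insert 5 (step 5): P = [2, 5] / [3, 6] / [7];  Q = [1, 4] / [2, 5] / [3]
  Insert 8 (step 6): P = [2, 5, 8] / [3, 6] / [7];  Q = [1, 4, 6] / [2, 5] / [3]
  Insert 1 (step 7): P = [1, 5, 8] / [2, 6] / [3] / [7];  Q = [1, 4, 6] / [2, 5] / [3] / [7]
  Insert 4 (step 8): P = [1, 4, 8] / [2, 5] / [3, 6] / [7];  Q = [1, 4, 6] / [2, 5] / [3, 8] / [7]
Final shape: (3, 2, 2, 1).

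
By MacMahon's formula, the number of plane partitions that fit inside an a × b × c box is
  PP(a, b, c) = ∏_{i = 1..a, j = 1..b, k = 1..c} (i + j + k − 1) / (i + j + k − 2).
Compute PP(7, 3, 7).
PP(7, 3, 7) = 877262100

Evaluate the triple product over i = 1..7, j = 1..3, k = 1..7. The factors are (2/1) · (3/2) · (4/3) · (5/4) · (6/5) · (7/6) · (8/7) · (3/2) · … (147 factors total). The numerators and denominators telescope so the product is an integer; carrying out the multiplication exactly gives PP(7, 3, 7) = 877262100.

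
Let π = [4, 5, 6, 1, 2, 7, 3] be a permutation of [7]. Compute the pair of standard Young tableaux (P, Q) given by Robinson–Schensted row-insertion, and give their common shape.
P = [1, 2, 3, 7] / [4, 5, 6];  Q = [1, 2, 3, 6] / [4, 5, 7];  common shape = (4, 3)

Row-insert the values π_1, π_2, … into P one at a time, bumping the leftmost entry strictly greater than the inserted value down to the next row. The recording tableau Q records, in position (i, j), the step at which that cell was added to P.
  Insert 4 (step 1): P = [4];  Q = [1]
  Insert 5 (step 2): P = [4, 5];  Q = [1, 2]
  Insert 6 (step 3): P = [4, 5, 6];  Q = [1, 2, 3]
  Insert 1 (step 4): P = [1, 5, 6] / [4];  Q = [1, 2, 3] / [4]
  Insert 2 (step 5): P = [1, 2, 6] / [4, 5];  Q = [1, 2, 3] / [4, 5]
  Insert 7 (step 6): P = [1, 2, 6, 7] / [4, 5];  Q = [1, 2, 3, 6] / [4, 5]
  Insert 3 (step 7): P = [1, 2, 3, 7] / [4, 5, 6];  Q = [1, 2, 3, 6] / [4, 5, 7]
Final shape: (4, 3).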